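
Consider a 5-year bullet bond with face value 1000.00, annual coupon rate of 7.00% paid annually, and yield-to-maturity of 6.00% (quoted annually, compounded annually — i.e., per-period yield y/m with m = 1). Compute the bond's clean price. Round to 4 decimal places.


Coupon per period c = face * coupon_rate / m = 70.000000
Periods per year m = 1; per-period yield y/m = 0.060000
Number of cashflows N = 5
Cashflows (t years, CF_t, discount factor 1/(1+y/m)^(m*t), PV):
  t = 1.0000: CF_t = 70.000000, DF = 0.943396, PV = 66.037736
  t = 2.0000: CF_t = 70.000000, DF = 0.889996, PV = 62.299751
  t = 3.0000: CF_t = 70.000000, DF = 0.839619, PV = 58.773350
  t = 4.0000: CF_t = 70.000000, DF = 0.792094, PV = 55.446556
  t = 5.0000: CF_t = 1070.000000, DF = 0.747258, PV = 799.566245
Price P = sum_t PV_t = 1042.123638

Answer: Price = 1042.1236


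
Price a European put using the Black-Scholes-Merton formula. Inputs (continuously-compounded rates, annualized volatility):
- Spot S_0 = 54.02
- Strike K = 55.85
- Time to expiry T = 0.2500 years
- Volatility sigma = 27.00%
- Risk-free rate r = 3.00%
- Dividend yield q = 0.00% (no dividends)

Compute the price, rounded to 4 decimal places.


Answer: Price = 3.7051

Derivation:
d1 = (ln(S/K) + (r - q + 0.5*sigma^2) * T) / (sigma * sqrt(T)) = -0.12372353
d2 = d1 - sigma * sqrt(T) = -0.25872353
exp(-rT) = 0.99252805; exp(-qT) = 1.00000000
P = K * exp(-rT) * N(-d2) - S_0 * exp(-qT) * N(-d1)
N(-d1) = 0.54923291; N(-d2) = 0.60207572
P = 55.8500 * 0.99252805 * 0.60207572 - 54.0200 * 1.00000000 * 0.54923291 = 3.7051


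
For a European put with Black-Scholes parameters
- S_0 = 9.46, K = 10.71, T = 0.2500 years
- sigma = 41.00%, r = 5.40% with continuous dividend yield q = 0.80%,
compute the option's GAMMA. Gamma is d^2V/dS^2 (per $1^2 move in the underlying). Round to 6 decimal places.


d1 = -0.4467951288; d2 = -0.6517951288
phi(d1) = 0.3610454325; exp(-qT) = 0.9980019987; exp(-rT) = 0.9865907163
Gamma = exp(-qT) * phi(d1) / (S * sigma * sqrt(T)) = 0.9980019987 * 0.3610454325 / (9.4600 * 0.4100 * 0.5000000000) = 0.185801

Answer: Gamma = 0.185801


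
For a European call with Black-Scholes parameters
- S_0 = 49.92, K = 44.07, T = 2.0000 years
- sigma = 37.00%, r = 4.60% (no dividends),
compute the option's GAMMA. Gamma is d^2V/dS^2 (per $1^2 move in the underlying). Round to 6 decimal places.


d1 = 0.6756547580; d2 = 0.1523957399
phi(d1) = 0.3175267510; exp(-qT) = 1.0000000000; exp(-rT) = 0.9121051495
Gamma = exp(-qT) * phi(d1) / (S * sigma * sqrt(T)) = 1.0000000000 * 0.3175267510 / (49.9200 * 0.3700 * 1.4142135624) = 0.012156

Answer: Gamma = 0.012156


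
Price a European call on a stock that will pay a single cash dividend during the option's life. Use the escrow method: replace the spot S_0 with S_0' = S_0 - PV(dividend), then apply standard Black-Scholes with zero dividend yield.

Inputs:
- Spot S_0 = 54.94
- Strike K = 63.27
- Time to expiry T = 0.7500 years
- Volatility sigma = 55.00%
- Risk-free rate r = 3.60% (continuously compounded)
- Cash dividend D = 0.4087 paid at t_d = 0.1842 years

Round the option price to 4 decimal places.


Answer: Price = 7.7508

Derivation:
PV(D) = D * exp(-r * t_d) = 0.4087 * 0.99339074 = 0.40599879
S_0' = S_0 - PV(D) = 54.9400 - 0.40599879 = 54.53400121
d1 = (ln(S_0'/K) + (r + sigma^2/2)*T) / (sigma*sqrt(T)) = -0.01710930
d2 = d1 - sigma*sqrt(T) = -0.49342328
exp(-rT) = 0.97336124
N(d1) = 0.49317471; N(d2) = 0.31085677
C = S_0' * N(d1) - K * exp(-rT) * N(d2) = 54.53400121 * 0.49317471 - 63.2700 * 0.97336124 * 0.31085677 = 7.7508


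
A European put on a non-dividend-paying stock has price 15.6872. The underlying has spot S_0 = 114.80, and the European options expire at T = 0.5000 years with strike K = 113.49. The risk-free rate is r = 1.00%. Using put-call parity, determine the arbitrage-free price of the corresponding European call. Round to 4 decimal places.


Answer: Call price = 17.5632

Derivation:
Put-call parity: C - P = S_0 * exp(-qT) - K * exp(-rT).
S_0 * exp(-qT) = 114.8000 * 1.00000000 = 114.80000000
K * exp(-rT) = 113.4900 * 0.99501248 = 112.92396626
C = P + S*exp(-qT) - K*exp(-rT)
C = 15.6872 + 114.80000000 - 112.92396626 = 17.5632


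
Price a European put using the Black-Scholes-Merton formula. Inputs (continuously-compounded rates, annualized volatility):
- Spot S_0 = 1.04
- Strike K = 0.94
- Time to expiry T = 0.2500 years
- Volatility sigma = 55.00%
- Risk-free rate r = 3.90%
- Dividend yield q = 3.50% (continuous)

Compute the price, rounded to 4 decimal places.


d1 = (ln(S/K) + (r - q + 0.5*sigma^2) * T) / (sigma * sqrt(T)) = 0.50875861
d2 = d1 - sigma * sqrt(T) = 0.23375861
exp(-rT) = 0.99029738; exp(-qT) = 0.99128817
P = K * exp(-rT) * N(-d2) - S_0 * exp(-qT) * N(-d1)
N(-d1) = 0.30546072; N(-d2) = 0.40758619
P = 0.9400 * 0.99029738 * 0.40758619 - 1.0400 * 0.99128817 * 0.30546072 = 0.0645

Answer: Price = 0.0645


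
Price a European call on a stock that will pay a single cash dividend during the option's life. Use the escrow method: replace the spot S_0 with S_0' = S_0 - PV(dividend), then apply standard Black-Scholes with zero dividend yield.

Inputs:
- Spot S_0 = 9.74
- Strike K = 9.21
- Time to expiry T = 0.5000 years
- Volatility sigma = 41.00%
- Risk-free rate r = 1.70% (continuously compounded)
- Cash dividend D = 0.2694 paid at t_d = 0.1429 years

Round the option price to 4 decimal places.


Answer: Price = 1.2501

Derivation:
PV(D) = D * exp(-r * t_d) = 0.2694 * 0.99757365 = 0.26874634
S_0' = S_0 - PV(D) = 9.7400 - 0.26874634 = 9.47125366
d1 = (ln(S_0'/K) + (r + sigma^2/2)*T) / (sigma*sqrt(T)) = 0.27075784
d2 = d1 - sigma*sqrt(T) = -0.01915594
exp(-rT) = 0.99153602
N(d1) = 0.60671136; N(d2) = 0.49235835
C = S_0' * N(d1) - K * exp(-rT) * N(d2) = 9.47125366 * 0.60671136 - 9.2100 * 0.99153602 * 0.49235835 = 1.2501


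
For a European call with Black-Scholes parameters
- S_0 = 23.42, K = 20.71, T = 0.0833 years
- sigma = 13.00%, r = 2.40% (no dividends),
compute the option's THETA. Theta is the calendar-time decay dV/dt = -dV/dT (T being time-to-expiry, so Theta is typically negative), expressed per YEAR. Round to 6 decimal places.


Answer: Theta = -0.503523

Derivation:
d1 = 3.3495707057; d2 = 3.3120504445
phi(d1) = 0.0014608300; exp(-qT) = 1.0000000000; exp(-rT) = 0.9980027971
Theta = -S*exp(-qT)*phi(d1)*sigma/(2*sqrt(T)) - r*K*exp(-rT)*N(d2) + q*S*exp(-qT)*N(d1)
N(d1) = 0.9995953155; N(d2) = 0.9995369258; sqrt(T) = 0.2886173938
Term 1 = -23.4200 * 1.0000000000 * 0.0014608300 * 0.1300 / (2 * 0.2886173938) = -0.0077050849
Term 2 = -0.0240 * 20.7100 * 0.9980027971 * 0.9995369258 = -0.4958176036
Term 3 = 0 (no dividend yield, q = 0)
Theta = -0.0077050849 + (-0.4958176036) + (0.0000000000) = -0.503523


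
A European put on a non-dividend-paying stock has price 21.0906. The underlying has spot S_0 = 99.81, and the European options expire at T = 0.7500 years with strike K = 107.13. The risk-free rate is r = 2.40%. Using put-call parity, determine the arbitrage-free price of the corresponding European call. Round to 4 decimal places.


Answer: Call price = 15.6817

Derivation:
Put-call parity: C - P = S_0 * exp(-qT) - K * exp(-rT).
S_0 * exp(-qT) = 99.8100 * 1.00000000 = 99.81000000
K * exp(-rT) = 107.1300 * 0.98216103 = 105.21891140
C = P + S*exp(-qT) - K*exp(-rT)
C = 21.0906 + 99.81000000 - 105.21891140 = 15.6817


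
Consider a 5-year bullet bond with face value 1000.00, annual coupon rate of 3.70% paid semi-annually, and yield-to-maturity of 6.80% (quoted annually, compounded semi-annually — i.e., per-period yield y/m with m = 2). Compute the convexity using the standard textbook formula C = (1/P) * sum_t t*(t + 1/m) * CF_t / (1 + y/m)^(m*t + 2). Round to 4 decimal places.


Coupon per period c = face * coupon_rate / m = 18.500000
Periods per year m = 2; per-period yield y/m = 0.034000
Number of cashflows N = 10
Cashflows (t years, CF_t, discount factor 1/(1+y/m)^(m*t), PV):
  t = 0.5000: CF_t = 18.500000, DF = 0.967118, PV = 17.891683
  t = 1.0000: CF_t = 18.500000, DF = 0.935317, PV = 17.303368
  t = 1.5000: CF_t = 18.500000, DF = 0.904562, PV = 16.734399
  t = 2.0000: CF_t = 18.500000, DF = 0.874818, PV = 16.184138
  t = 2.5000: CF_t = 18.500000, DF = 0.846052, PV = 15.651971
  t = 3.0000: CF_t = 18.500000, DF = 0.818233, PV = 15.137303
  t = 3.5000: CF_t = 18.500000, DF = 0.791327, PV = 14.639558
  t = 4.0000: CF_t = 18.500000, DF = 0.765307, PV = 14.158180
  t = 4.5000: CF_t = 18.500000, DF = 0.740142, PV = 13.692630
  t = 5.0000: CF_t = 1018.500000, DF = 0.715805, PV = 729.047199
Price P = sum_t PV_t = 870.440428
Convexity numerator sum_t t*(t + 1/m) * CF_t / (1+y/m)^(m*t + 2):
  t = 0.5000: term = 8.367199
  t = 1.0000: term = 24.276207
  t = 1.5000: term = 46.955913
  t = 2.0000: term = 75.686514
  t = 2.5000: term = 109.796683
  t = 3.0000: term = 148.660886
  t = 3.5000: term = 191.696823
  t = 4.0000: term = 238.363002
  t = 4.5000: term = 288.156433
  t = 5.0000: term = 18751.985653
Convexity = (1/P) * sum = 19883.945314 / 870.440428 = 22.843545

Answer: Convexity = 22.8435


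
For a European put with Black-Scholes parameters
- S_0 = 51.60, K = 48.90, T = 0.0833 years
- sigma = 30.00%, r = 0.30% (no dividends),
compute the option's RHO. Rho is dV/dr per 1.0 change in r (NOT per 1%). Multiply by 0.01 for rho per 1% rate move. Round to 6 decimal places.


Answer: Rho = -1.143741

Derivation:
d1 = 0.6668883817; d2 = 0.5803031636
phi(d1) = 0.3194007835; exp(-qT) = 1.0000000000; exp(-rT) = 0.9997501312
N(-d2) = 0.2808550972
Rho = -K*T*exp(-rT)*N(-d2) = -48.9000 * 0.0833 * 0.9997501312 * 0.2808550972 = -1.143741


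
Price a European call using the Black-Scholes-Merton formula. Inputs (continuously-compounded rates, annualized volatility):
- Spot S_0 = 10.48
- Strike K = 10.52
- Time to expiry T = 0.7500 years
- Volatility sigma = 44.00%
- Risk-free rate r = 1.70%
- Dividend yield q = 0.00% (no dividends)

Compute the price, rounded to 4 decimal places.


d1 = (ln(S/K) + (r - q + 0.5*sigma^2) * T) / (sigma * sqrt(T)) = 0.21398824
d2 = d1 - sigma * sqrt(T) = -0.16706294
exp(-rT) = 0.98733094; exp(-qT) = 1.00000000
C = S_0 * exp(-qT) * N(d1) - K * exp(-rT) * N(d2)
N(d1) = 0.58472189; N(d2) = 0.43366026
C = 10.4800 * 1.00000000 * 0.58472189 - 10.5200 * 0.98733094 * 0.43366026 = 1.6236

Answer: Price = 1.6236


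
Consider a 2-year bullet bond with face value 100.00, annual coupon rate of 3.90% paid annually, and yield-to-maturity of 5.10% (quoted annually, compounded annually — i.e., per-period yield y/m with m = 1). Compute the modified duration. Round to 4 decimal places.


Coupon per period c = face * coupon_rate / m = 3.900000
Periods per year m = 1; per-period yield y/m = 0.051000
Number of cashflows N = 2
Cashflows (t years, CF_t, discount factor 1/(1+y/m)^(m*t), PV):
  t = 1.0000: CF_t = 3.900000, DF = 0.951475, PV = 3.710752
  t = 2.0000: CF_t = 103.900000, DF = 0.905304, PV = 94.061113
Price P = sum_t PV_t = 97.771865
First compute Macaulay numerator sum_t t * PV_t:
  t * PV_t at t = 1.0000: 3.710752
  t * PV_t at t = 2.0000: 188.122227
Macaulay duration D = 191.832979 / 97.771865 = 1.962047
Modified duration = D / (1 + y/m) = 1.962047 / (1 + 0.051000) = 1.866838

Answer: Modified duration = 1.8668


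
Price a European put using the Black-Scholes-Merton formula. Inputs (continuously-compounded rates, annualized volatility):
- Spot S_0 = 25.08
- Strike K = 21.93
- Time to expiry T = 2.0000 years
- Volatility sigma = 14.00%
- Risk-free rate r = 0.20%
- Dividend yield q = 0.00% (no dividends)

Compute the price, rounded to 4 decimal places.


d1 = (ln(S/K) + (r - q + 0.5*sigma^2) * T) / (sigma * sqrt(T)) = 0.79708689
d2 = d1 - sigma * sqrt(T) = 0.59909699
exp(-rT) = 0.99600799; exp(-qT) = 1.00000000
P = K * exp(-rT) * N(-d2) - S_0 * exp(-qT) * N(-d1)
N(-d1) = 0.21270028; N(-d2) = 0.27455410
P = 21.9300 * 0.99600799 * 0.27455410 - 25.0800 * 1.00000000 * 0.21270028 = 0.6624

Answer: Price = 0.6624


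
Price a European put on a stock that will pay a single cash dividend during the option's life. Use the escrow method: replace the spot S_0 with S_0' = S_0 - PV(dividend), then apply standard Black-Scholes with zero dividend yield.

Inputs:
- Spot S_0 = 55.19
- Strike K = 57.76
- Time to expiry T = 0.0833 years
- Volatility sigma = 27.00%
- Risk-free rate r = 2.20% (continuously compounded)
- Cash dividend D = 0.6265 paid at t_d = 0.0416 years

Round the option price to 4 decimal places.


PV(D) = D * exp(-r * t_d) = 0.6265 * 0.99908522 = 0.62592689
S_0' = S_0 - PV(D) = 55.1900 - 0.62592689 = 54.56407311
d1 = (ln(S_0'/K) + (r + sigma^2/2)*T) / (sigma*sqrt(T)) = -0.66796037
d2 = d1 - sigma*sqrt(T) = -0.74588707
exp(-rT) = 0.99816908
N(-d1) = 0.74792056; N(-d2) = 0.77213218
P = K * exp(-rT) * N(-d2) - S_0' * N(-d1) = 57.7600 * 0.99816908 * 0.77213218 - 54.56407311 * 0.74792056 = 3.7071

Answer: Price = 3.7071


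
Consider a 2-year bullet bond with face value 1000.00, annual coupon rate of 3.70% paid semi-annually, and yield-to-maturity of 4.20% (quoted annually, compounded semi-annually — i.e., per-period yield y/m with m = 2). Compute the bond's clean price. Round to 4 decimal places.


Coupon per period c = face * coupon_rate / m = 18.500000
Periods per year m = 2; per-period yield y/m = 0.021000
Number of cashflows N = 4
Cashflows (t years, CF_t, discount factor 1/(1+y/m)^(m*t), PV):
  t = 0.5000: CF_t = 18.500000, DF = 0.979432, PV = 18.119491
  t = 1.0000: CF_t = 18.500000, DF = 0.959287, PV = 17.746808
  t = 1.5000: CF_t = 18.500000, DF = 0.939556, PV = 17.381790
  t = 2.0000: CF_t = 1018.500000, DF = 0.920231, PV = 937.255645
Price P = sum_t PV_t = 990.503734

Answer: Price = 990.5037


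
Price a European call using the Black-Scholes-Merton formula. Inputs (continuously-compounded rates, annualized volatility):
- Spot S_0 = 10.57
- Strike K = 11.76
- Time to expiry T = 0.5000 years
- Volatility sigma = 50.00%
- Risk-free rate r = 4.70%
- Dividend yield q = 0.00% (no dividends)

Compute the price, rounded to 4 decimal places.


Answer: Price = 1.1312

Derivation:
d1 = (ln(S/K) + (r - q + 0.5*sigma^2) * T) / (sigma * sqrt(T)) = -0.05850359
d2 = d1 - sigma * sqrt(T) = -0.41205698
exp(-rT) = 0.97677397; exp(-qT) = 1.00000000
C = S_0 * exp(-qT) * N(d1) - K * exp(-rT) * N(d2)
N(d1) = 0.47667375; N(d2) = 0.34014883
C = 10.5700 * 1.00000000 * 0.47667375 - 11.7600 * 0.97677397 * 0.34014883 = 1.1312


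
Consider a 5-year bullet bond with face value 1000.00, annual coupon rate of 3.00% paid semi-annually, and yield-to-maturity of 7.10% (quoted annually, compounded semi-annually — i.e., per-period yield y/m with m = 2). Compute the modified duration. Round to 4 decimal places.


Coupon per period c = face * coupon_rate / m = 15.000000
Periods per year m = 2; per-period yield y/m = 0.035500
Number of cashflows N = 10
Cashflows (t years, CF_t, discount factor 1/(1+y/m)^(m*t), PV):
  t = 0.5000: CF_t = 15.000000, DF = 0.965717, PV = 14.485756
  t = 1.0000: CF_t = 15.000000, DF = 0.932609, PV = 13.989141
  t = 1.5000: CF_t = 15.000000, DF = 0.900637, PV = 13.509552
  t = 2.0000: CF_t = 15.000000, DF = 0.869760, PV = 13.046405
  t = 2.5000: CF_t = 15.000000, DF = 0.839942, PV = 12.599135
  t = 3.0000: CF_t = 15.000000, DF = 0.811147, PV = 12.167200
  t = 3.5000: CF_t = 15.000000, DF = 0.783338, PV = 11.750072
  t = 4.0000: CF_t = 15.000000, DF = 0.756483, PV = 11.347245
  t = 4.5000: CF_t = 15.000000, DF = 0.730549, PV = 10.958228
  t = 5.0000: CF_t = 1015.000000, DF = 0.705503, PV = 716.085715
Price P = sum_t PV_t = 829.938449
First compute Macaulay numerator sum_t t * PV_t:
  t * PV_t at t = 0.5000: 7.242878
  t * PV_t at t = 1.0000: 13.989141
  t * PV_t at t = 1.5000: 20.264328
  t * PV_t at t = 2.0000: 26.092809
  t * PV_t at t = 2.5000: 31.497838
  t * PV_t at t = 3.0000: 36.501599
  t * PV_t at t = 3.5000: 41.125253
  t * PV_t at t = 4.0000: 45.388980
  t * PV_t at t = 4.5000: 49.312026
  t * PV_t at t = 5.0000: 3580.428573
Macaulay duration D = 3851.843426 / 829.938449 = 4.641119
Modified duration = D / (1 + y/m) = 4.641119 / (1 + 0.035500) = 4.482008

Answer: Modified duration = 4.4820


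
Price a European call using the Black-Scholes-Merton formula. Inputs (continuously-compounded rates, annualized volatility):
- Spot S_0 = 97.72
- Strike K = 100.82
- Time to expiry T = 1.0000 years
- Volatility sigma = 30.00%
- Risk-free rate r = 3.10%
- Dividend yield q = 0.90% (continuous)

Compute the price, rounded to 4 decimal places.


d1 = (ln(S/K) + (r - q + 0.5*sigma^2) * T) / (sigma * sqrt(T)) = 0.11923166
d2 = d1 - sigma * sqrt(T) = -0.18076834
exp(-rT) = 0.96947557; exp(-qT) = 0.99104038
C = S_0 * exp(-qT) * N(d1) - K * exp(-rT) * N(d2)
N(d1) = 0.54745409; N(d2) = 0.42827471
C = 97.7200 * 0.99104038 * 0.54745409 - 100.8200 * 0.96947557 * 0.42827471 = 11.1572

Answer: Price = 11.1572


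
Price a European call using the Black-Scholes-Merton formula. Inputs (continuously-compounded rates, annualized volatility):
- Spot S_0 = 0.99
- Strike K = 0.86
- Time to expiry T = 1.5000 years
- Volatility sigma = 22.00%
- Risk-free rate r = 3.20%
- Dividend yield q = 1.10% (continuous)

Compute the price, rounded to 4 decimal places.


Answer: Price = 0.1920

Derivation:
d1 = (ln(S/K) + (r - q + 0.5*sigma^2) * T) / (sigma * sqrt(T)) = 0.77408535
d2 = d1 - sigma * sqrt(T) = 0.50464148
exp(-rT) = 0.95313379; exp(-qT) = 0.98363538
C = S_0 * exp(-qT) * N(d1) - K * exp(-rT) * N(d2)
N(d1) = 0.78055984; N(d2) = 0.69309466
C = 0.9900 * 0.98363538 * 0.78055984 - 0.8600 * 0.95313379 * 0.69309466 = 0.1920


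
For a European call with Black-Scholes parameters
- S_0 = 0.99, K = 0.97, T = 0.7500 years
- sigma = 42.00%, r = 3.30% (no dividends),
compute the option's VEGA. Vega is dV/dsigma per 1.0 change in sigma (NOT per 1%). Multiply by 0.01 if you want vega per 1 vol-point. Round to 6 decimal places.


d1 = 0.3060200333; d2 = -0.0577106363
phi(d1) = 0.3806927485; exp(-qT) = 1.0000000000; exp(-rT) = 0.9755537700
Vega = S * exp(-qT) * phi(d1) * sqrt(T) = 0.9900 * 1.0000000000 * 0.3806927485 * 0.8660254038 = 0.326393

Answer: Vega = 0.326393


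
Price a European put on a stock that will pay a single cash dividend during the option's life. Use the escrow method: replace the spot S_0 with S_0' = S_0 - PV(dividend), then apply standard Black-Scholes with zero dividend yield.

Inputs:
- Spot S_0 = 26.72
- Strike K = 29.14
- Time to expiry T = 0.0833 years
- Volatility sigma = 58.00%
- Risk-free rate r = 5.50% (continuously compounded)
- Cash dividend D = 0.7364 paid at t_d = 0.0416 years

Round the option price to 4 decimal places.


Answer: Price = 3.7258

Derivation:
PV(D) = D * exp(-r * t_d) = 0.7364 * 0.99771462 = 0.73471704
S_0' = S_0 - PV(D) = 26.7200 - 0.73471704 = 25.98528296
d1 = (ln(S_0'/K) + (r + sigma^2/2)*T) / (sigma*sqrt(T)) = -0.57341696
d2 = d1 - sigma*sqrt(T) = -0.74081505
exp(-rT) = 0.99542898
N(-d1) = 0.71681880; N(-d2) = 0.77059721
P = K * exp(-rT) * N(-d2) - S_0' * N(-d1) = 29.1400 * 0.99542898 * 0.77059721 - 25.98528296 * 0.71681880 = 3.7258


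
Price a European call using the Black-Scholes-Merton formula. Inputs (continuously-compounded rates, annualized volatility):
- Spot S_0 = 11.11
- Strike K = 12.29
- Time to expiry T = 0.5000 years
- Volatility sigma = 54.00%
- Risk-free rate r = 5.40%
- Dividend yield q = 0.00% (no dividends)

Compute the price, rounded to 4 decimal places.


d1 = (ln(S/K) + (r - q + 0.5*sigma^2) * T) / (sigma * sqrt(T)) = -0.00272451
d2 = d1 - sigma * sqrt(T) = -0.38456217
exp(-rT) = 0.97336124; exp(-qT) = 1.00000000
C = S_0 * exp(-qT) * N(d1) - K * exp(-rT) * N(d2)
N(d1) = 0.49891308; N(d2) = 0.35028091
C = 11.1100 * 1.00000000 * 0.49891308 - 12.2900 * 0.97336124 * 0.35028091 = 1.3527

Answer: Price = 1.3527


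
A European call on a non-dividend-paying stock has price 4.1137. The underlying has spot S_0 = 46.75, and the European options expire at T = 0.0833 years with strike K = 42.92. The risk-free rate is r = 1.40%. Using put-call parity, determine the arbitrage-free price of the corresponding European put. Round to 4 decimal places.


Answer: Put price = 0.2337

Derivation:
Put-call parity: C - P = S_0 * exp(-qT) - K * exp(-rT).
S_0 * exp(-qT) = 46.7500 * 1.00000000 = 46.75000000
K * exp(-rT) = 42.9200 * 0.99883448 = 42.86997587
P = C - S*exp(-qT) + K*exp(-rT)
P = 4.1137 - 46.75000000 + 42.86997587 = 0.2337


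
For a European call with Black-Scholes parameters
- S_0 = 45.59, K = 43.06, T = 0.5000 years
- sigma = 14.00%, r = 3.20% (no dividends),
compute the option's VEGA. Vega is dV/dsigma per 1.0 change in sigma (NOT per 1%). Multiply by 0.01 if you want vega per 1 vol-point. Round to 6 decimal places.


Answer: Vega = 9.429251

Derivation:
d1 = 0.7878573886; d2 = 0.6888624392
phi(d1) = 0.2924977907; exp(-qT) = 1.0000000000; exp(-rT) = 0.9841273201
Vega = S * exp(-qT) * phi(d1) * sqrt(T) = 45.5900 * 1.0000000000 * 0.2924977907 * 0.7071067812 = 9.429251


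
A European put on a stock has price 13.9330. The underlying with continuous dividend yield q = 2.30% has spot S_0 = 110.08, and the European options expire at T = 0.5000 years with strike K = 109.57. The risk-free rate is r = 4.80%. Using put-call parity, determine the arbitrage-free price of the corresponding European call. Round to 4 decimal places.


Put-call parity: C - P = S_0 * exp(-qT) - K * exp(-rT).
S_0 * exp(-qT) = 110.0800 * 0.98856587 = 108.82133122
K * exp(-rT) = 109.5700 * 0.97628571 = 106.97162522
C = P + S*exp(-qT) - K*exp(-rT)
C = 13.9330 + 108.82133122 - 106.97162522 = 15.7827

Answer: Call price = 15.7827


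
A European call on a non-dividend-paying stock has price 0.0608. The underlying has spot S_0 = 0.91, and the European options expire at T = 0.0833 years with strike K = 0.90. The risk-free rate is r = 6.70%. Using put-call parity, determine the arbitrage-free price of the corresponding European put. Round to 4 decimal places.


Put-call parity: C - P = S_0 * exp(-qT) - K * exp(-rT).
S_0 * exp(-qT) = 0.9100 * 1.00000000 = 0.91000000
K * exp(-rT) = 0.9000 * 0.99443445 = 0.89499100
P = C - S*exp(-qT) + K*exp(-rT)
P = 0.0608 - 0.91000000 + 0.89499100 = 0.0458

Answer: Put price = 0.0458


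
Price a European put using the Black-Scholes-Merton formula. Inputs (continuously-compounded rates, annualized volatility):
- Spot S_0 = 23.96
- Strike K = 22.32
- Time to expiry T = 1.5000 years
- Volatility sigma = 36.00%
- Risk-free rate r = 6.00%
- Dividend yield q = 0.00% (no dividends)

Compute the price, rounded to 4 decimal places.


d1 = (ln(S/K) + (r - q + 0.5*sigma^2) * T) / (sigma * sqrt(T)) = 0.58538867
d2 = d1 - sigma * sqrt(T) = 0.14448051
exp(-rT) = 0.91393119; exp(-qT) = 1.00000000
P = K * exp(-rT) * N(-d2) - S_0 * exp(-qT) * N(-d1)
N(-d1) = 0.27914320; N(-d2) = 0.44256052
P = 22.3200 * 0.91393119 * 0.44256052 - 23.9600 * 1.00000000 * 0.27914320 = 2.3395

Answer: Price = 2.3395


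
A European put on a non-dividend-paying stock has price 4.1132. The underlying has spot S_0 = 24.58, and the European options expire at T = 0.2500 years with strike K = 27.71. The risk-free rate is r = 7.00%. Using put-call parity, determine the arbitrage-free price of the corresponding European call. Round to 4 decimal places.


Put-call parity: C - P = S_0 * exp(-qT) - K * exp(-rT).
S_0 * exp(-qT) = 24.5800 * 1.00000000 = 24.58000000
K * exp(-rT) = 27.7100 * 0.98265224 = 27.22929345
C = P + S*exp(-qT) - K*exp(-rT)
C = 4.1132 + 24.58000000 - 27.22929345 = 1.4639

Answer: Call price = 1.4639


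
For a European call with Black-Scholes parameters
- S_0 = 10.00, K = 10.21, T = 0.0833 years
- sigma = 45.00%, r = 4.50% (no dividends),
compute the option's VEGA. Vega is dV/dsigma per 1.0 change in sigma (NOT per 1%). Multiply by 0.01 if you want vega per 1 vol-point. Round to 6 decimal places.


Answer: Vega = 1.148895

Derivation:
d1 = -0.0662154147; d2 = -0.1960932419
phi(d1) = 0.3980686609; exp(-qT) = 1.0000000000; exp(-rT) = 0.9962585169
Vega = S * exp(-qT) * phi(d1) * sqrt(T) = 10.0000 * 1.0000000000 * 0.3980686609 * 0.2886173938 = 1.148895


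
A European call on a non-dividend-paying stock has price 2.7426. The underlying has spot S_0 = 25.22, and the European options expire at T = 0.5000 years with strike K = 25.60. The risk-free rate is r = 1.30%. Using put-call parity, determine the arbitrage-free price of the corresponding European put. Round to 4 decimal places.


Answer: Put price = 2.9567

Derivation:
Put-call parity: C - P = S_0 * exp(-qT) - K * exp(-rT).
S_0 * exp(-qT) = 25.2200 * 1.00000000 = 25.22000000
K * exp(-rT) = 25.6000 * 0.99352108 = 25.43413963
P = C - S*exp(-qT) + K*exp(-rT)
P = 2.7426 - 25.22000000 + 25.43413963 = 2.9567


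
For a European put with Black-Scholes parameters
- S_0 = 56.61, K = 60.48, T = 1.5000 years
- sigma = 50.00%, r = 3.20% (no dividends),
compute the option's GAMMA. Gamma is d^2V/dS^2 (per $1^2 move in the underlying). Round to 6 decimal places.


Answer: Gamma = 0.011076

Derivation:
d1 = 0.2765848139; d2 = -0.3357876218
phi(d1) = 0.3839710527; exp(-qT) = 1.0000000000; exp(-rT) = 0.9531337871
Gamma = exp(-qT) * phi(d1) / (S * sigma * sqrt(T)) = 1.0000000000 * 0.3839710527 / (56.6100 * 0.5000 * 1.2247448714) = 0.011076


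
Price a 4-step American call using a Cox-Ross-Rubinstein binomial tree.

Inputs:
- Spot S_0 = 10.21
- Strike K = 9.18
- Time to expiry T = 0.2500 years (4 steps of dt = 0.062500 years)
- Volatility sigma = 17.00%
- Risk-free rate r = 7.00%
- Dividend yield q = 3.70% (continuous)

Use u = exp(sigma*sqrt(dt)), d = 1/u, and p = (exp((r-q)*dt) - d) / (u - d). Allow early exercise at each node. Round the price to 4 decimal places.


Answer: Price = V(0,0) = 1.1264

Derivation:
dt = T/N = 0.062500
u = exp(sigma*sqrt(dt)) = 1.043416; d = 1/u = 0.958390
p = (exp((r-q)*dt) - d) / (u - d) = 0.513659
Discount per step: exp(-r*dt) = 0.995635
Stock lattice S(k, i) with i counting down-moves:
  k=0: S(0,0) = 10.2100
  k=1: S(1,0) = 10.6533; S(1,1) = 9.7852
  k=2: S(2,0) = 11.1158; S(2,1) = 10.2100; S(2,2) = 9.3780
  k=3: S(3,0) = 11.5984; S(3,1) = 10.6533; S(3,2) = 9.7852; S(3,3) = 8.9878
  k=4: S(4,0) = 12.1020; S(4,1) = 11.1158; S(4,2) = 10.2100; S(4,3) = 9.3780; S(4,4) = 8.6138
Terminal payoffs V(N, i) = max(S_T - K, 0):
  V(4,0) = 2.921963; V(4,1) = 1.935801; V(4,2) = 1.030000; V(4,3) = 0.198010; V(4,4) = 0.000000
Backward induction: V(k, i) = exp(-r*dt) * [p * V(k+1, i) + (1-p) * V(k+1, i+1)]; then take max(V_cont, immediate exercise) for American.
  V(3,0) = exp(-r*dt) * [p*2.921963 + (1-p)*1.935801] = 2.431690; exercise = 2.418406; V(3,0) = max -> 2.431690
  V(3,1) = exp(-r*dt) * [p*1.935801 + (1-p)*1.030000] = 1.488745; exercise = 1.473278; V(3,1) = max -> 1.488745
  V(3,2) = exp(-r*dt) * [p*1.030000 + (1-p)*0.198010] = 0.622639; exercise = 0.605167; V(3,2) = max -> 0.622639
  V(3,3) = exp(-r*dt) * [p*0.198010 + (1-p)*0.000000] = 0.101266; exercise = 0.000000; V(3,3) = max -> 0.101266
  V(2,0) = exp(-r*dt) * [p*2.431690 + (1-p)*1.488745] = 1.964484; exercise = 1.935801; V(2,0) = max -> 1.964484
  V(2,1) = exp(-r*dt) * [p*1.488745 + (1-p)*0.622639] = 1.062862; exercise = 1.030000; V(2,1) = max -> 1.062862
  V(2,2) = exp(-r*dt) * [p*0.622639 + (1-p)*0.101266] = 0.367463; exercise = 0.198010; V(2,2) = max -> 0.367463
  V(1,0) = exp(-r*dt) * [p*1.964484 + (1-p)*1.062862] = 1.519327; exercise = 1.473278; V(1,0) = max -> 1.519327
  V(1,1) = exp(-r*dt) * [p*1.062862 + (1-p)*0.367463] = 0.721498; exercise = 0.605167; V(1,1) = max -> 0.721498
  V(0,0) = exp(-r*dt) * [p*1.519327 + (1-p)*0.721498] = 1.126371; exercise = 1.030000; V(0,0) = max -> 1.126371


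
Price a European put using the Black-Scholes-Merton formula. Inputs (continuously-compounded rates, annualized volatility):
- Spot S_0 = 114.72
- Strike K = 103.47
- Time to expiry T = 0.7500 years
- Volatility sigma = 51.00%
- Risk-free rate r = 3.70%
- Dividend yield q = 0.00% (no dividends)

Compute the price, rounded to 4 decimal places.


d1 = (ln(S/K) + (r - q + 0.5*sigma^2) * T) / (sigma * sqrt(T)) = 0.51735149
d2 = d1 - sigma * sqrt(T) = 0.07567853
exp(-rT) = 0.97263149; exp(-qT) = 1.00000000
P = K * exp(-rT) * N(-d2) - S_0 * exp(-qT) * N(-d1)
N(-d1) = 0.30245541; N(-d2) = 0.46983743
P = 103.4700 * 0.97263149 * 0.46983743 - 114.7200 * 1.00000000 * 0.30245541 = 12.5859

Answer: Price = 12.5859


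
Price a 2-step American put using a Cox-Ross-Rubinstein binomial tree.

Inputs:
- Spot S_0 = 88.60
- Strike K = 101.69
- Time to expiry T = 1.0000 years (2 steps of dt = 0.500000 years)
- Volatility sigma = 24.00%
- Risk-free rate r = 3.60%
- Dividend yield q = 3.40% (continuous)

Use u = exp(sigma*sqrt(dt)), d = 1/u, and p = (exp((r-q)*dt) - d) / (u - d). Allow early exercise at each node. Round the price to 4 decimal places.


Answer: Price = V(0,0) = 17.3982

Derivation:
dt = T/N = 0.500000
u = exp(sigma*sqrt(dt)) = 1.184956; d = 1/u = 0.843913
p = (exp((r-q)*dt) - d) / (u - d) = 0.460609
Discount per step: exp(-r*dt) = 0.982161
Stock lattice S(k, i) with i counting down-moves:
  k=0: S(0,0) = 88.6000
  k=1: S(1,0) = 104.9871; S(1,1) = 74.7707
  k=2: S(2,0) = 124.4051; S(2,1) = 88.6000; S(2,2) = 63.1000
Terminal payoffs V(N, i) = max(K - S_T, 0):
  V(2,0) = 0.000000; V(2,1) = 13.090000; V(2,2) = 38.590011
Backward induction: V(k, i) = exp(-r*dt) * [p * V(k+1, i) + (1-p) * V(k+1, i+1)]; then take max(V_cont, immediate exercise) for American.
  V(1,0) = exp(-r*dt) * [p*0.000000 + (1-p)*13.090000] = 6.934677; exercise = 0.000000; V(1,0) = max -> 6.934677
  V(1,1) = exp(-r*dt) * [p*13.090000 + (1-p)*38.590011] = 26.365604; exercise = 26.919290; V(1,1) = max -> 26.919290
  V(0,0) = exp(-r*dt) * [p*6.934677 + (1-p)*26.919290] = 17.398199; exercise = 13.090000; V(0,0) = max -> 17.398199


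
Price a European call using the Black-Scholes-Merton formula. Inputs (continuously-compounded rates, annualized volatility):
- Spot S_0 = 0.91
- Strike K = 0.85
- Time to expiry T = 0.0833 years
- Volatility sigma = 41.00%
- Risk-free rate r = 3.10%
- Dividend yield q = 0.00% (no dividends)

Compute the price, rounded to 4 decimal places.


d1 = (ln(S/K) + (r - q + 0.5*sigma^2) * T) / (sigma * sqrt(T)) = 0.65739759
d2 = d1 - sigma * sqrt(T) = 0.53906446
exp(-rT) = 0.99742103; exp(-qT) = 1.00000000
C = S_0 * exp(-qT) * N(d1) - K * exp(-rT) * N(d2)
N(d1) = 0.74453735; N(d2) = 0.70507881
C = 0.9100 * 1.00000000 * 0.74453735 - 0.8500 * 0.99742103 * 0.70507881 = 0.0798

Answer: Price = 0.0798


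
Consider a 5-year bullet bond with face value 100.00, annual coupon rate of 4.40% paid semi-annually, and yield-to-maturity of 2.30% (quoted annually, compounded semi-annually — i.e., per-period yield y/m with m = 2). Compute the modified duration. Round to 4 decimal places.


Coupon per period c = face * coupon_rate / m = 2.200000
Periods per year m = 2; per-period yield y/m = 0.011500
Number of cashflows N = 10
Cashflows (t years, CF_t, discount factor 1/(1+y/m)^(m*t), PV):
  t = 0.5000: CF_t = 2.200000, DF = 0.988631, PV = 2.174988
  t = 1.0000: CF_t = 2.200000, DF = 0.977391, PV = 2.150260
  t = 1.5000: CF_t = 2.200000, DF = 0.966279, PV = 2.125813
  t = 2.0000: CF_t = 2.200000, DF = 0.955293, PV = 2.101644
  t = 2.5000: CF_t = 2.200000, DF = 0.944432, PV = 2.077750
  t = 3.0000: CF_t = 2.200000, DF = 0.933694, PV = 2.054127
  t = 3.5000: CF_t = 2.200000, DF = 0.923079, PV = 2.030773
  t = 4.0000: CF_t = 2.200000, DF = 0.912584, PV = 2.007685
  t = 4.5000: CF_t = 2.200000, DF = 0.902209, PV = 1.984859
  t = 5.0000: CF_t = 102.200000, DF = 0.891951, PV = 91.157420
Price P = sum_t PV_t = 109.865319
First compute Macaulay numerator sum_t t * PV_t:
  t * PV_t at t = 0.5000: 1.087494
  t * PV_t at t = 1.0000: 2.150260
  t * PV_t at t = 1.5000: 3.188719
  t * PV_t at t = 2.0000: 4.203288
  t * PV_t at t = 2.5000: 5.194374
  t * PV_t at t = 3.0000: 6.162382
  t * PV_t at t = 3.5000: 7.107707
  t * PV_t at t = 4.0000: 8.030740
  t * PV_t at t = 4.5000: 8.931866
  t * PV_t at t = 5.0000: 455.787100
Macaulay duration D = 501.843930 / 109.865319 = 4.567810
Modified duration = D / (1 + y/m) = 4.567810 / (1 + 0.011500) = 4.515878

Answer: Modified duration = 4.5159


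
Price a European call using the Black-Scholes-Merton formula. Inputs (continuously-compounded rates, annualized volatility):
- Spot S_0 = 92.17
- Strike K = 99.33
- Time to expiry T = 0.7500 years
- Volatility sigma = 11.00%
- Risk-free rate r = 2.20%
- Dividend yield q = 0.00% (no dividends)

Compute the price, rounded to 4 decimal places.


d1 = (ln(S/K) + (r - q + 0.5*sigma^2) * T) / (sigma * sqrt(T)) = -0.56449575
d2 = d1 - sigma * sqrt(T) = -0.65975854
exp(-rT) = 0.98363538; exp(-qT) = 1.00000000
C = S_0 * exp(-qT) * N(d1) - K * exp(-rT) * N(d2)
N(d1) = 0.28620840; N(d2) = 0.25470440
C = 92.1700 * 1.00000000 * 0.28620840 - 99.3300 * 0.98363538 * 0.25470440 = 1.4941

Answer: Price = 1.4941


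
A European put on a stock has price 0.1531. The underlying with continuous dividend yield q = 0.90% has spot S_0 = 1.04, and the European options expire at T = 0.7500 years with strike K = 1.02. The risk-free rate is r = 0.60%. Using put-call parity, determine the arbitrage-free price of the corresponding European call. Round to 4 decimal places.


Put-call parity: C - P = S_0 * exp(-qT) - K * exp(-rT).
S_0 * exp(-qT) = 1.0400 * 0.99327273 = 1.03300364
K * exp(-rT) = 1.0200 * 0.99551011 = 1.01542031
C = P + S*exp(-qT) - K*exp(-rT)
C = 0.1531 + 1.03300364 - 1.01542031 = 0.1707

Answer: Call price = 0.1707


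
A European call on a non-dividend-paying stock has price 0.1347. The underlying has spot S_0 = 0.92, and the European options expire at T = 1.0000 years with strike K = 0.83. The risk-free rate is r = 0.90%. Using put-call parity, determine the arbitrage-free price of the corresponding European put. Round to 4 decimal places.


Answer: Put price = 0.0373

Derivation:
Put-call parity: C - P = S_0 * exp(-qT) - K * exp(-rT).
S_0 * exp(-qT) = 0.9200 * 1.00000000 = 0.92000000
K * exp(-rT) = 0.8300 * 0.99104038 = 0.82256351
P = C - S*exp(-qT) + K*exp(-rT)
P = 0.1347 - 0.92000000 + 0.82256351 = 0.0373


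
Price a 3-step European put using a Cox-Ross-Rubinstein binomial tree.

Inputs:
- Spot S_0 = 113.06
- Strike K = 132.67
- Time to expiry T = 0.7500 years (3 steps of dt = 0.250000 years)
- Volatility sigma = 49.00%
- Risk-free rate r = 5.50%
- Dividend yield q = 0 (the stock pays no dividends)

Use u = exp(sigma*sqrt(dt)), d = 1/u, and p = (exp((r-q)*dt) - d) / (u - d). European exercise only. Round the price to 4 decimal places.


dt = T/N = 0.250000
u = exp(sigma*sqrt(dt)) = 1.277621; d = 1/u = 0.782705
p = (exp((r-q)*dt) - d) / (u - d) = 0.467029
Discount per step: exp(-r*dt) = 0.986344
Stock lattice S(k, i) with i counting down-moves:
  k=0: S(0,0) = 113.0600
  k=1: S(1,0) = 144.4479; S(1,1) = 88.4926
  k=2: S(2,0) = 184.5497; S(2,1) = 113.0600; S(2,2) = 69.2635
  k=3: S(3,0) = 235.7846; S(3,1) = 144.4479; S(3,2) = 88.4926; S(3,3) = 54.2129
Terminal payoffs V(N, i) = max(K - S_T, 0):
  V(3,0) = 0.000000; V(3,1) = 0.000000; V(3,2) = 44.177425; V(3,3) = 78.457113
Backward induction: V(k, i) = exp(-r*dt) * [p * V(k+1, i) + (1-p) * V(k+1, i+1)].
  V(2,0) = exp(-r*dt) * [p*0.000000 + (1-p)*0.000000] = 0.000000
  V(2,1) = exp(-r*dt) * [p*0.000000 + (1-p)*44.177425] = 23.223759
  V(2,2) = exp(-r*dt) * [p*44.177425 + (1-p)*78.457113] = 61.594732
  V(1,0) = exp(-r*dt) * [p*0.000000 + (1-p)*23.223759] = 12.208566
  V(1,1) = exp(-r*dt) * [p*23.223759 + (1-p)*61.594732] = 43.077966
  V(0,0) = exp(-r*dt) * [p*12.208566 + (1-p)*43.077966] = 28.269672

Answer: Price = V(0,0) = 28.2697


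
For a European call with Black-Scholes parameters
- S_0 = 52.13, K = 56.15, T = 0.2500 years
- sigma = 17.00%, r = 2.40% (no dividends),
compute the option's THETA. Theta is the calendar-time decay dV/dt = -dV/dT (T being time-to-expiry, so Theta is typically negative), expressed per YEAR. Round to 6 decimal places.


Answer: Theta = -2.913213

Derivation:
d1 = -0.7608656753; d2 = -0.8458656753
phi(d1) = 0.2986757264; exp(-qT) = 1.0000000000; exp(-rT) = 0.9940179641
Theta = -S*exp(-qT)*phi(d1)*sigma/(2*sqrt(T)) - r*K*exp(-rT)*N(d2) + q*S*exp(-qT)*N(d1)
N(d1) = 0.2233686511; N(d2) = 0.1988138414; sqrt(T) = 0.5000000000
Term 1 = -52.1300 * 1.0000000000 * 0.2986757264 * 0.1700 / (2 * 0.5000000000) = -2.6468941549
Term 2 = -0.0240 * 56.1500 * 0.9940179641 * 0.1988138414 = -0.2663188164
Term 3 = 0 (no dividend yield, q = 0)
Theta = -2.6468941549 + (-0.2663188164) + (0.0000000000) = -2.913213


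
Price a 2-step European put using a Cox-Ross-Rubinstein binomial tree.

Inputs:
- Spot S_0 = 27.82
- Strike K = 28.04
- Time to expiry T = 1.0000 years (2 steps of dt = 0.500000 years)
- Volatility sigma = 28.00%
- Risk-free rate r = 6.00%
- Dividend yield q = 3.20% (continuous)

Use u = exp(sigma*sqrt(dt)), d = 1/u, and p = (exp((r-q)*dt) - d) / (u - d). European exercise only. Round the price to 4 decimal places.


dt = T/N = 0.500000
u = exp(sigma*sqrt(dt)) = 1.218950; d = 1/u = 0.820378
p = (exp((r-q)*dt) - d) / (u - d) = 0.486036
Discount per step: exp(-r*dt) = 0.970446
Stock lattice S(k, i) with i counting down-moves:
  k=0: S(0,0) = 27.8200
  k=1: S(1,0) = 33.9112; S(1,1) = 22.8229
  k=2: S(2,0) = 41.3360; S(2,1) = 27.8200; S(2,2) = 18.7234
Terminal payoffs V(N, i) = max(K - S_T, 0):
  V(2,0) = 0.000000; V(2,1) = 0.220000; V(2,2) = 9.316575
Backward induction: V(k, i) = exp(-r*dt) * [p * V(k+1, i) + (1-p) * V(k+1, i+1)].
  V(1,0) = exp(-r*dt) * [p*0.000000 + (1-p)*0.220000] = 0.109730
  V(1,1) = exp(-r*dt) * [p*0.220000 + (1-p)*9.316575] = 4.750634
  V(0,0) = exp(-r*dt) * [p*0.109730 + (1-p)*4.750634] = 2.421250

Answer: Price = V(0,0) = 2.4212


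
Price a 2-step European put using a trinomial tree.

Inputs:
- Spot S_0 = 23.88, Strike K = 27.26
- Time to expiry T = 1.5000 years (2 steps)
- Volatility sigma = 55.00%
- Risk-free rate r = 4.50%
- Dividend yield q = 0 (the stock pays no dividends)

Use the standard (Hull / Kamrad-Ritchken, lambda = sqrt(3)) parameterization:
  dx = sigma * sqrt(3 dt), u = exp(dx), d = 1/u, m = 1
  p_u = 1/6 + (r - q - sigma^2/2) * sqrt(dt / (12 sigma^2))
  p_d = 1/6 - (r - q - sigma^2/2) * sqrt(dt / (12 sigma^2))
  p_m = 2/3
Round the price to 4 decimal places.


dt = T/N = 0.750000; dx = sigma*sqrt(3*dt) = 0.825000
u = exp(dx) = 2.281881; d = 1/u = 0.438235
p_u = 0.118371, p_m = 0.666667, p_d = 0.214962
Discount per step: exp(-r*dt) = 0.966813
Stock lattice S(k, j) with j the centered position index:
  k=0: S(0,+0) = 23.8800
  k=1: S(1,-1) = 10.4651; S(1,+0) = 23.8800; S(1,+1) = 54.4913
  k=2: S(2,-2) = 4.5862; S(2,-1) = 10.4651; S(2,+0) = 23.8800; S(2,+1) = 54.4913; S(2,+2) = 124.3427
Terminal payoffs V(N, j) = max(K - S_T, 0):
  V(2,-2) = 22.673848; V(2,-1) = 16.794948; V(2,+0) = 3.380000; V(2,+1) = 0.000000; V(2,+2) = 0.000000
Backward induction: V(k, j) = exp(-r*dt) * [p_u * V(k+1, j+1) + p_m * V(k+1, j) + p_d * V(k+1, j-1)]
  V(1,-1) = exp(-r*dt) * [p_u*3.380000 + p_m*16.794948 + p_d*22.673848] = 15.924134
  V(1,+0) = exp(-r*dt) * [p_u*0.000000 + p_m*3.380000 + p_d*16.794948] = 5.669016
  V(1,+1) = exp(-r*dt) * [p_u*0.000000 + p_m*0.000000 + p_d*3.380000] = 0.702459
  V(0,+0) = exp(-r*dt) * [p_u*0.702459 + p_m*5.669016 + p_d*15.924134] = 7.043796

Answer: Price = V(0,0) = 7.0438


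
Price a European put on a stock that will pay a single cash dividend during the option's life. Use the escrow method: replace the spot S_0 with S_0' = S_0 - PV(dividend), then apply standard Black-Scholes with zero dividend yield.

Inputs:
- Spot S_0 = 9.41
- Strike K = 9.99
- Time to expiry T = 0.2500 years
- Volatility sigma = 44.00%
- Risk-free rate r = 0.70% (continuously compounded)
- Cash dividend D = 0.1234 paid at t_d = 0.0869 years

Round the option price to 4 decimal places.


Answer: Price = 1.2300

Derivation:
PV(D) = D * exp(-r * t_d) = 0.1234 * 0.99939188 = 0.12332496
S_0' = S_0 - PV(D) = 9.4100 - 0.12332496 = 9.28667504
d1 = (ln(S_0'/K) + (r + sigma^2/2)*T) / (sigma*sqrt(T)) = -0.21388187
d2 = d1 - sigma*sqrt(T) = -0.43388187
exp(-rT) = 0.99825153
N(-d1) = 0.58468041; N(-d2) = 0.66781289
P = K * exp(-rT) * N(-d2) - S_0' * N(-d1) = 9.9900 * 0.99825153 * 0.66781289 - 9.28667504 * 0.58468041 = 1.2300


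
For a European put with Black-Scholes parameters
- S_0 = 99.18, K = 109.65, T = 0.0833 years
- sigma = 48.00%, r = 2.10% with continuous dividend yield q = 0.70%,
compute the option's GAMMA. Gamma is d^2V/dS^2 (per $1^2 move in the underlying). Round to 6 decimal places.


Answer: Gamma = 0.023542

Derivation:
d1 = -0.6467236537; d2 = -0.7852600027
phi(d1) = 0.3236591655; exp(-qT) = 0.9994170700; exp(-rT) = 0.9982522291
Gamma = exp(-qT) * phi(d1) / (S * sigma * sqrt(T)) = 0.9994170700 * 0.3236591655 / (99.1800 * 0.4800 * 0.2886173938) = 0.023542
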